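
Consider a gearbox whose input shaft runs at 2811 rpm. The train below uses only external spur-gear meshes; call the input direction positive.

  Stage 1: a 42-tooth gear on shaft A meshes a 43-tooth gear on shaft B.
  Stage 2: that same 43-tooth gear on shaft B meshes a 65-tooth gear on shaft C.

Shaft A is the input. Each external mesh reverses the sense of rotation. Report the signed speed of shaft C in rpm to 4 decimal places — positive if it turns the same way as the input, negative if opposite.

+1816.3385 rpm (same as input, |ω| = 1816.3385 rpm)

Stage 1 [42T→43T]: ω = 2811.0000×42/43 = 2745.6279 rpm, dir flips to −; running = −2745.6279
Stage 2 [43T→65T]: ω = 2745.6279×43/65 = 1816.3385 rpm, dir flips to +; running = +1816.3385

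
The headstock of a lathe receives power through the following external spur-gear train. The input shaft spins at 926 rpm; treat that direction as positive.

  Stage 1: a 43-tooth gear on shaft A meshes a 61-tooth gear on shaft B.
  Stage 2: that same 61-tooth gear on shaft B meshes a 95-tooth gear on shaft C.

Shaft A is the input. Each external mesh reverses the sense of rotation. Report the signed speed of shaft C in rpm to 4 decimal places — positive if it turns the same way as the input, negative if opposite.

+419.1368 rpm (same as input, |ω| = 419.1368 rpm)

Stage 1 [43T→61T]: ω = 926.0000×43/61 = 652.7541 rpm, dir flips to −; running = −652.7541
Stage 2 [61T→95T]: ω = 652.7541×61/95 = 419.1368 rpm, dir flips to +; running = +419.1368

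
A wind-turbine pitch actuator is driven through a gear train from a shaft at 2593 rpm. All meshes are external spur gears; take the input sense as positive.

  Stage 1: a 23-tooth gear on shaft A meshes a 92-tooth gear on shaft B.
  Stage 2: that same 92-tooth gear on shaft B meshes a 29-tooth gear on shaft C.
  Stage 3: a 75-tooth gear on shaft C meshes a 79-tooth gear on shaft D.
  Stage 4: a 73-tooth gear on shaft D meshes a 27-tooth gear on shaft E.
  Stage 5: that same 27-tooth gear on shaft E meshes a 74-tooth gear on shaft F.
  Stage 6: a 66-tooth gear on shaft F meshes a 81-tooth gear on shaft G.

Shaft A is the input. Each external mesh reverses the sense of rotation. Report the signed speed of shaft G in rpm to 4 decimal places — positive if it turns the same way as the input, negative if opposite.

Stage 1 [23T→92T]: ω = 2593.0000×23/92 = 648.2500 rpm, dir flips to −; running = −648.2500
Stage 2 [92T→29T]: ω = 648.2500×92/29 = 2056.5172 rpm, dir flips to +; running = +2056.5172
Stage 3 [75T→79T]: ω = 2056.5172×75/79 = 1952.3898 rpm, dir flips to −; running = −1952.3898
Stage 4 [73T→27T]: ω = 1952.3898×73/27 = 5278.6835 rpm, dir flips to +; running = +5278.6835
Stage 5 [27T→74T]: ω = 5278.6835×27/74 = 1926.0061 rpm, dir flips to −; running = −1926.0061
Stage 6 [66T→81T]: ω = 1926.0061×66/81 = 1569.3383 rpm, dir flips to +; running = +1569.3383

+1569.3383 rpm (same as input, |ω| = 1569.3383 rpm)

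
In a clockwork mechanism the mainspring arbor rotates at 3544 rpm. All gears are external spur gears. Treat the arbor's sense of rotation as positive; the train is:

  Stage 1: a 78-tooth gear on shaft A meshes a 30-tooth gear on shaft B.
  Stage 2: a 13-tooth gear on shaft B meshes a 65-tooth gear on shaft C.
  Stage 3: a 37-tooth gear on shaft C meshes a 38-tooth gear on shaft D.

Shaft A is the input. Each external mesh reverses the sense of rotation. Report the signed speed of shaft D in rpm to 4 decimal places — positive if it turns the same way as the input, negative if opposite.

Stage 1 [78T→30T]: ω = 3544.0000×78/30 = 9214.4000 rpm, dir flips to −; running = −9214.4000
Stage 2 [13T→65T]: ω = 9214.4000×13/65 = 1842.8800 rpm, dir flips to +; running = +1842.8800
Stage 3 [37T→38T]: ω = 1842.8800×37/38 = 1794.3832 rpm, dir flips to −; running = −1794.3832

-1794.3832 rpm (opposite to input, |ω| = 1794.3832 rpm)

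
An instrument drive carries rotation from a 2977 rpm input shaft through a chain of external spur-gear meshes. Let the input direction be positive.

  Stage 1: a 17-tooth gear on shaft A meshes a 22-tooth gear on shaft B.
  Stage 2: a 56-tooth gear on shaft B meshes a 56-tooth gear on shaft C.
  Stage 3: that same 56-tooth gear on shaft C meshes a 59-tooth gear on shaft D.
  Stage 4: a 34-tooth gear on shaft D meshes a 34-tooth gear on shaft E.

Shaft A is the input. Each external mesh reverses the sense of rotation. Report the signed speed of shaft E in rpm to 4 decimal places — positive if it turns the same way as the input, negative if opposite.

Stage 1 [17T→22T]: ω = 2977.0000×17/22 = 2300.4091 rpm, dir flips to −; running = −2300.4091
Stage 2 [56T→56T]: ω = 2300.4091×56/56 = 2300.4091 rpm, dir flips to +; running = +2300.4091
Stage 3 [56T→59T]: ω = 2300.4091×56/59 = 2183.4391 rpm, dir flips to −; running = −2183.4391
Stage 4 [34T→34T]: ω = 2183.4391×34/34 = 2183.4391 rpm, dir flips to +; running = +2183.4391

+2183.4391 rpm (same as input, |ω| = 2183.4391 rpm)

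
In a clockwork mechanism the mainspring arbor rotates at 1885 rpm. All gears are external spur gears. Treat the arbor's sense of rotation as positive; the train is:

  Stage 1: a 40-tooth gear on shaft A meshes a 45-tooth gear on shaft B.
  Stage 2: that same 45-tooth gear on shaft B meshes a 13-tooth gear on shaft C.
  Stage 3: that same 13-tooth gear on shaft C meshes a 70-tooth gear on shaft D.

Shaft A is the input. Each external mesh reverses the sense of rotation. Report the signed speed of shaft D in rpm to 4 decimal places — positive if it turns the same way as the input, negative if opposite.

-1077.1429 rpm (opposite to input, |ω| = 1077.1429 rpm)

Stage 1 [40T→45T]: ω = 1885.0000×40/45 = 1675.5556 rpm, dir flips to −; running = −1675.5556
Stage 2 [45T→13T]: ω = 1675.5556×45/13 = 5800.0000 rpm, dir flips to +; running = +5800.0000
Stage 3 [13T→70T]: ω = 5800.0000×13/70 = 1077.1429 rpm, dir flips to −; running = −1077.1429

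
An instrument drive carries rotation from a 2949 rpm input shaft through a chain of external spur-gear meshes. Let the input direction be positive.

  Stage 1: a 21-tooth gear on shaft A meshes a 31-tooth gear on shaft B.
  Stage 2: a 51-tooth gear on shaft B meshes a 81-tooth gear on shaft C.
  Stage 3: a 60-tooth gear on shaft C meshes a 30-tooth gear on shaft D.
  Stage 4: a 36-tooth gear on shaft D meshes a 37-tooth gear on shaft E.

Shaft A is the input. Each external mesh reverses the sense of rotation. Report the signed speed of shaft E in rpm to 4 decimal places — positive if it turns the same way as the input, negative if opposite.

Stage 1 [21T→31T]: ω = 2949.0000×21/31 = 1997.7097 rpm, dir flips to −; running = −1997.7097
Stage 2 [51T→81T]: ω = 1997.7097×51/81 = 1257.8172 rpm, dir flips to +; running = +1257.8172
Stage 3 [60T→30T]: ω = 1257.8172×60/30 = 2515.6344 rpm, dir flips to −; running = −2515.6344
Stage 4 [36T→37T]: ω = 2515.6344×36/37 = 2447.6443 rpm, dir flips to +; running = +2447.6443

+2447.6443 rpm (same as input, |ω| = 2447.6443 rpm)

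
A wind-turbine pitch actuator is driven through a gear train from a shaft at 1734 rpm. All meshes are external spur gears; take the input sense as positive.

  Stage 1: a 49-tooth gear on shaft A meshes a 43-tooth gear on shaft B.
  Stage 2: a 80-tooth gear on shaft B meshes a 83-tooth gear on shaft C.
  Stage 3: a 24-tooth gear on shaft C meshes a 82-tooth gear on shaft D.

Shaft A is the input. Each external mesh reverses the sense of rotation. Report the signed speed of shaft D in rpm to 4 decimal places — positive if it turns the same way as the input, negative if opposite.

-557.4244 rpm (opposite to input, |ω| = 557.4244 rpm)

Stage 1 [49T→43T]: ω = 1734.0000×49/43 = 1975.9535 rpm, dir flips to −; running = −1975.9535
Stage 2 [80T→83T]: ω = 1975.9535×80/83 = 1904.5335 rpm, dir flips to +; running = +1904.5335
Stage 3 [24T→82T]: ω = 1904.5335×24/82 = 557.4244 rpm, dir flips to −; running = −557.4244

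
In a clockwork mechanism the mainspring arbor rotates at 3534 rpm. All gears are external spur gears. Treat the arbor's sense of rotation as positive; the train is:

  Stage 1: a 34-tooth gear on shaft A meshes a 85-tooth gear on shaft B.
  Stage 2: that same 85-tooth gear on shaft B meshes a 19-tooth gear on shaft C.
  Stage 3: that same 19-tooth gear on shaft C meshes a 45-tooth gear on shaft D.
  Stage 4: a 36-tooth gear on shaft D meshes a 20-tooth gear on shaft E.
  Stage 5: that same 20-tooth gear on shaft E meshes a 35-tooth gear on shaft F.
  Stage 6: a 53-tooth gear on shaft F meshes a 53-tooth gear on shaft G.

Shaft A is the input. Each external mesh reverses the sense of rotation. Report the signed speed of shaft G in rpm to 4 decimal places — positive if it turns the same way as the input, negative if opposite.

+2746.4229 rpm (same as input, |ω| = 2746.4229 rpm)

Stage 1 [34T→85T]: ω = 3534.0000×34/85 = 1413.6000 rpm, dir flips to −; running = −1413.6000
Stage 2 [85T→19T]: ω = 1413.6000×85/19 = 6324.0000 rpm, dir flips to +; running = +6324.0000
Stage 3 [19T→45T]: ω = 6324.0000×19/45 = 2670.1333 rpm, dir flips to −; running = −2670.1333
Stage 4 [36T→20T]: ω = 2670.1333×36/20 = 4806.2400 rpm, dir flips to +; running = +4806.2400
Stage 5 [20T→35T]: ω = 4806.2400×20/35 = 2746.4229 rpm, dir flips to −; running = −2746.4229
Stage 6 [53T→53T]: ω = 2746.4229×53/53 = 2746.4229 rpm, dir flips to +; running = +2746.4229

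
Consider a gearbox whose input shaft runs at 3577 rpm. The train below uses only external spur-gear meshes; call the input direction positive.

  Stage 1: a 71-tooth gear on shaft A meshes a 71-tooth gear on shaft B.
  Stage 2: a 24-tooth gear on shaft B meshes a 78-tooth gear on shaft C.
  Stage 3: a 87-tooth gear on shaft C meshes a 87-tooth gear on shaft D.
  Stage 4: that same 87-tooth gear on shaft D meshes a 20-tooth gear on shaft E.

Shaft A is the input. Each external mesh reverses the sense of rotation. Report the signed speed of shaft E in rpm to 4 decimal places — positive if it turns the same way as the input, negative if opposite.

+4787.6769 rpm (same as input, |ω| = 4787.6769 rpm)

Stage 1 [71T→71T]: ω = 3577.0000×71/71 = 3577.0000 rpm, dir flips to −; running = −3577.0000
Stage 2 [24T→78T]: ω = 3577.0000×24/78 = 1100.6154 rpm, dir flips to +; running = +1100.6154
Stage 3 [87T→87T]: ω = 1100.6154×87/87 = 1100.6154 rpm, dir flips to −; running = −1100.6154
Stage 4 [87T→20T]: ω = 1100.6154×87/20 = 4787.6769 rpm, dir flips to +; running = +4787.6769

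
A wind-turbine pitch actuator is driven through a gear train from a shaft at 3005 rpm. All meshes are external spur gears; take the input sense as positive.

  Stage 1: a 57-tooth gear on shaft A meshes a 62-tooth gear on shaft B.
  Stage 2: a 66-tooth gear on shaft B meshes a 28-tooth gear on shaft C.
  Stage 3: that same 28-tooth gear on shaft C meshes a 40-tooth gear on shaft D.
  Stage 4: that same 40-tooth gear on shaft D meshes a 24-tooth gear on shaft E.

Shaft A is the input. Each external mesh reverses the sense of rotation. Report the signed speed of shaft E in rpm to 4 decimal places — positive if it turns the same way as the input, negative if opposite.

Stage 1 [57T→62T]: ω = 3005.0000×57/62 = 2762.6613 rpm, dir flips to −; running = −2762.6613
Stage 2 [66T→28T]: ω = 2762.6613×66/28 = 6511.9873 rpm, dir flips to +; running = +6511.9873
Stage 3 [28T→40T]: ω = 6511.9873×28/40 = 4558.3911 rpm, dir flips to −; running = −4558.3911
Stage 4 [40T→24T]: ω = 4558.3911×40/24 = 7597.3185 rpm, dir flips to +; running = +7597.3185

+7597.3185 rpm (same as input, |ω| = 7597.3185 rpm)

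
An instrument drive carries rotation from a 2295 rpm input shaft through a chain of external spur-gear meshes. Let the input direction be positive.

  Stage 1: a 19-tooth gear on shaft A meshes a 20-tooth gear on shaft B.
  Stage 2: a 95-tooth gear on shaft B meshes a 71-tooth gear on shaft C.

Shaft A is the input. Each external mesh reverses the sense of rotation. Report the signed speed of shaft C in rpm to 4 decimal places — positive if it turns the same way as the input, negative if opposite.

Stage 1 [19T→20T]: ω = 2295.0000×19/20 = 2180.2500 rpm, dir flips to −; running = −2180.2500
Stage 2 [95T→71T]: ω = 2180.2500×95/71 = 2917.2359 rpm, dir flips to +; running = +2917.2359

+2917.2359 rpm (same as input, |ω| = 2917.2359 rpm)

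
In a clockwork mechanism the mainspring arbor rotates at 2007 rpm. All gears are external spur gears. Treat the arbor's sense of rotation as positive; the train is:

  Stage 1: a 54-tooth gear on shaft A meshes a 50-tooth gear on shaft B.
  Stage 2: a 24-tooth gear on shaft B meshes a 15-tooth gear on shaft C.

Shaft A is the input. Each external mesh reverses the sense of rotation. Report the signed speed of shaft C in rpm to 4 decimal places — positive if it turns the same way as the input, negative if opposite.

+3468.0960 rpm (same as input, |ω| = 3468.0960 rpm)

Stage 1 [54T→50T]: ω = 2007.0000×54/50 = 2167.5600 rpm, dir flips to −; running = −2167.5600
Stage 2 [24T→15T]: ω = 2167.5600×24/15 = 3468.0960 rpm, dir flips to +; running = +3468.0960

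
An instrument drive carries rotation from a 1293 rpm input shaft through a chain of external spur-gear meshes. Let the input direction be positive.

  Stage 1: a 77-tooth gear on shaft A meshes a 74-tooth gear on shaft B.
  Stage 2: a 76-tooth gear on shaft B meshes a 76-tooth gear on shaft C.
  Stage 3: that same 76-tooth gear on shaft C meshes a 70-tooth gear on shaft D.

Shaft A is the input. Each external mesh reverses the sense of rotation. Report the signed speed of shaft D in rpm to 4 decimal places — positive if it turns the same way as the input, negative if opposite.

Stage 1 [77T→74T]: ω = 1293.0000×77/74 = 1345.4189 rpm, dir flips to −; running = −1345.4189
Stage 2 [76T→76T]: ω = 1345.4189×76/76 = 1345.4189 rpm, dir flips to +; running = +1345.4189
Stage 3 [76T→70T]: ω = 1345.4189×76/70 = 1460.7405 rpm, dir flips to −; running = −1460.7405

-1460.7405 rpm (opposite to input, |ω| = 1460.7405 rpm)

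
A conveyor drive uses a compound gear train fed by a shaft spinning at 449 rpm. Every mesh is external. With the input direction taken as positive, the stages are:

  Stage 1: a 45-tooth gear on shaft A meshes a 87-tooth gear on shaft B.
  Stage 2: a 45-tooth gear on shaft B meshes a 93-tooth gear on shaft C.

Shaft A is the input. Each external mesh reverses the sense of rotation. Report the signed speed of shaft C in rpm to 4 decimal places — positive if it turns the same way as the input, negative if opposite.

Stage 1 [45T→87T]: ω = 449.0000×45/87 = 232.2414 rpm, dir flips to −; running = −232.2414
Stage 2 [45T→93T]: ω = 232.2414×45/93 = 112.3749 rpm, dir flips to +; running = +112.3749

+112.3749 rpm (same as input, |ω| = 112.3749 rpm)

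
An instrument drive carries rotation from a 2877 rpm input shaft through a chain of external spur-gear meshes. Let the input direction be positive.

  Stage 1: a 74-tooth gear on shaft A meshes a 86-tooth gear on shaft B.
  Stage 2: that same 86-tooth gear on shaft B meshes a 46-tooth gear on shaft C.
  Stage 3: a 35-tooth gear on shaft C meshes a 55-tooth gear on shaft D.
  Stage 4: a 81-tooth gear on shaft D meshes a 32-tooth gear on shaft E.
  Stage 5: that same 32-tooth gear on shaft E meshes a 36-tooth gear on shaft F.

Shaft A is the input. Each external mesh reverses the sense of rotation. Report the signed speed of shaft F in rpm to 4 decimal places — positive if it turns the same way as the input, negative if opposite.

Stage 1 [74T→86T]: ω = 2877.0000×74/86 = 2475.5581 rpm, dir flips to −; running = −2475.5581
Stage 2 [86T→46T]: ω = 2475.5581×86/46 = 4628.2174 rpm, dir flips to +; running = +4628.2174
Stage 3 [35T→55T]: ω = 4628.2174×35/55 = 2945.2292 rpm, dir flips to −; running = −2945.2292
Stage 4 [81T→32T]: ω = 2945.2292×81/32 = 7455.1115 rpm, dir flips to +; running = +7455.1115
Stage 5 [32T→36T]: ω = 7455.1115×32/36 = 6626.7658 rpm, dir flips to −; running = −6626.7658

-6626.7658 rpm (opposite to input, |ω| = 6626.7658 rpm)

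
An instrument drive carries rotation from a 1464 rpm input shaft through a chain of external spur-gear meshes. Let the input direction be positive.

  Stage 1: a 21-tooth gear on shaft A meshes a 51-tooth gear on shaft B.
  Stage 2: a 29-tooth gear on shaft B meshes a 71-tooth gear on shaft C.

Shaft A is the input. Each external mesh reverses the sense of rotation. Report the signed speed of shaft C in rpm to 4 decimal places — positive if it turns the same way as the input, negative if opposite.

+246.2237 rpm (same as input, |ω| = 246.2237 rpm)

Stage 1 [21T→51T]: ω = 1464.0000×21/51 = 602.8235 rpm, dir flips to −; running = −602.8235
Stage 2 [29T→71T]: ω = 602.8235×29/71 = 246.2237 rpm, dir flips to +; running = +246.2237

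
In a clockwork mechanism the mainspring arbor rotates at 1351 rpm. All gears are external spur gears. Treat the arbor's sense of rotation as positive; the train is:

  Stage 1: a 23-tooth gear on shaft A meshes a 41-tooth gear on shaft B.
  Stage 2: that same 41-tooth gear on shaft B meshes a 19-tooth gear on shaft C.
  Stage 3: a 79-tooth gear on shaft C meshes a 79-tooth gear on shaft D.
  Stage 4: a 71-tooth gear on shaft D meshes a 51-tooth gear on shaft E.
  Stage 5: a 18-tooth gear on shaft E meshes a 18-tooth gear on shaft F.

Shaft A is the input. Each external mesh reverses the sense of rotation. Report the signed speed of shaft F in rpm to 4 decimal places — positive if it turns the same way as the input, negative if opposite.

Stage 1 [23T→41T]: ω = 1351.0000×23/41 = 757.8780 rpm, dir flips to −; running = −757.8780
Stage 2 [41T→19T]: ω = 757.8780×41/19 = 1635.4211 rpm, dir flips to +; running = +1635.4211
Stage 3 [79T→79T]: ω = 1635.4211×79/79 = 1635.4211 rpm, dir flips to −; running = −1635.4211
Stage 4 [71T→51T]: ω = 1635.4211×71/51 = 2276.7626 rpm, dir flips to +; running = +2276.7626
Stage 5 [18T→18T]: ω = 2276.7626×18/18 = 2276.7626 rpm, dir flips to −; running = −2276.7626

-2276.7626 rpm (opposite to input, |ω| = 2276.7626 rpm)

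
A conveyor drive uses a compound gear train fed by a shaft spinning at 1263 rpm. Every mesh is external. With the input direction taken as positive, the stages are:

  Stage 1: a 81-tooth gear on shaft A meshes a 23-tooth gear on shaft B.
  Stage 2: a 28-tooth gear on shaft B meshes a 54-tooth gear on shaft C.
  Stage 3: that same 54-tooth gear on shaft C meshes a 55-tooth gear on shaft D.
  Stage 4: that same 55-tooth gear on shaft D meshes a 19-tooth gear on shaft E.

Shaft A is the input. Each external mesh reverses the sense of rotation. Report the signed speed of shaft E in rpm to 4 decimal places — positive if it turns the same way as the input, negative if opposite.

+6554.8833 rpm (same as input, |ω| = 6554.8833 rpm)

Stage 1 [81T→23T]: ω = 1263.0000×81/23 = 4447.9565 rpm, dir flips to −; running = −4447.9565
Stage 2 [28T→54T]: ω = 4447.9565×28/54 = 2306.3478 rpm, dir flips to +; running = +2306.3478
Stage 3 [54T→55T]: ω = 2306.3478×54/55 = 2264.4142 rpm, dir flips to −; running = −2264.4142
Stage 4 [55T→19T]: ω = 2264.4142×55/19 = 6554.8833 rpm, dir flips to +; running = +6554.8833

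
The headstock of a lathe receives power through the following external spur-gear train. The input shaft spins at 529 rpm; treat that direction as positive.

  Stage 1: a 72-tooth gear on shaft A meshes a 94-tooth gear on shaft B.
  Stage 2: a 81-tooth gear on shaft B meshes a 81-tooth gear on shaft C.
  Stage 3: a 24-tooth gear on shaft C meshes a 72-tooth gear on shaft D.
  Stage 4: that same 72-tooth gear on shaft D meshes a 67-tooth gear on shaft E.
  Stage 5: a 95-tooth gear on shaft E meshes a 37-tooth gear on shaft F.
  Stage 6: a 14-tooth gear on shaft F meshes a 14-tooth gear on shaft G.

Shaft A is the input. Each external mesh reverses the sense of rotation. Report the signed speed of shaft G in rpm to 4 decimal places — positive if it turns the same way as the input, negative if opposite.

Stage 1 [72T→94T]: ω = 529.0000×72/94 = 405.1915 rpm, dir flips to −; running = −405.1915
Stage 2 [81T→81T]: ω = 405.1915×81/81 = 405.1915 rpm, dir flips to +; running = +405.1915
Stage 3 [24T→72T]: ω = 405.1915×24/72 = 135.0638 rpm, dir flips to −; running = −135.0638
Stage 4 [72T→67T]: ω = 135.0638×72/67 = 145.1432 rpm, dir flips to +; running = +145.1432
Stage 5 [95T→37T]: ω = 145.1432×95/37 = 372.6650 rpm, dir flips to −; running = −372.6650
Stage 6 [14T→14T]: ω = 372.6650×14/14 = 372.6650 rpm, dir flips to +; running = +372.6650

+372.6650 rpm (same as input, |ω| = 372.6650 rpm)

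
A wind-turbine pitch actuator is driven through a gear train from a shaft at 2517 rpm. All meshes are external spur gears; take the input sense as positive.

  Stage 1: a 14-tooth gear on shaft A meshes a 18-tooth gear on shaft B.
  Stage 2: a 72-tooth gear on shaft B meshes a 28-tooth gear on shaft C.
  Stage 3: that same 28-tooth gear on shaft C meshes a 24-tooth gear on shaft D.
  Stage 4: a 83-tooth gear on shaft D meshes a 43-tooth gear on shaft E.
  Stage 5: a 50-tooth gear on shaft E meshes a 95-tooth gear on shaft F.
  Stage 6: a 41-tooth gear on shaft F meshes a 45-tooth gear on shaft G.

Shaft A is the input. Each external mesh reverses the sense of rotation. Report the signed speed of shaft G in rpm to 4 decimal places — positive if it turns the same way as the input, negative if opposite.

Stage 1 [14T→18T]: ω = 2517.0000×14/18 = 1957.6667 rpm, dir flips to −; running = −1957.6667
Stage 2 [72T→28T]: ω = 1957.6667×72/28 = 5034.0000 rpm, dir flips to +; running = +5034.0000
Stage 3 [28T→24T]: ω = 5034.0000×28/24 = 5873.0000 rpm, dir flips to −; running = −5873.0000
Stage 4 [83T→43T]: ω = 5873.0000×83/43 = 11336.2558 rpm, dir flips to +; running = +11336.2558
Stage 5 [50T→95T]: ω = 11336.2558×50/95 = 5966.4504 rpm, dir flips to −; running = −5966.4504
Stage 6 [41T→45T]: ω = 5966.4504×41/45 = 5436.0993 rpm, dir flips to +; running = +5436.0993

+5436.0993 rpm (same as input, |ω| = 5436.0993 rpm)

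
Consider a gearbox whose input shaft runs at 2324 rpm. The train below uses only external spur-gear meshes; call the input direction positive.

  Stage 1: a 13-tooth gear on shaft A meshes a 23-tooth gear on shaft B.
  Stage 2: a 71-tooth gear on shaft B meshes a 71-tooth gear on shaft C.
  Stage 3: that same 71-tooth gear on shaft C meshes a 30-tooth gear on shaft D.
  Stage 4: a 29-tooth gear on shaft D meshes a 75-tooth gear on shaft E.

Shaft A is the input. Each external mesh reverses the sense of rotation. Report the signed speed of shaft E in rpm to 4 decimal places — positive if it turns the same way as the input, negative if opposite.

Stage 1 [13T→23T]: ω = 2324.0000×13/23 = 1313.5652 rpm, dir flips to −; running = −1313.5652
Stage 2 [71T→71T]: ω = 1313.5652×71/71 = 1313.5652 rpm, dir flips to +; running = +1313.5652
Stage 3 [71T→30T]: ω = 1313.5652×71/30 = 3108.7710 rpm, dir flips to −; running = −3108.7710
Stage 4 [29T→75T]: ω = 3108.7710×29/75 = 1202.0581 rpm, dir flips to +; running = +1202.0581

+1202.0581 rpm (same as input, |ω| = 1202.0581 rpm)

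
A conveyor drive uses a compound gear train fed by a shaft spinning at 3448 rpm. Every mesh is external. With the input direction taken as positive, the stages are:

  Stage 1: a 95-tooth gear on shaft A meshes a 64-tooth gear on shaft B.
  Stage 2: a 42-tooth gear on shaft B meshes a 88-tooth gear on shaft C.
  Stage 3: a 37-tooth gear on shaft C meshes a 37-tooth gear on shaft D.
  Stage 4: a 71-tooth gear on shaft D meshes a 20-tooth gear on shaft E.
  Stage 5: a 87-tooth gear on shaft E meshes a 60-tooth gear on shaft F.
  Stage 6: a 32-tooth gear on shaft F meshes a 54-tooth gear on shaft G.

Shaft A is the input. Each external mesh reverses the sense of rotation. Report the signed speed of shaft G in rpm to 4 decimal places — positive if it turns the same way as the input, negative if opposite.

Stage 1 [95T→64T]: ω = 3448.0000×95/64 = 5118.1250 rpm, dir flips to −; running = −5118.1250
Stage 2 [42T→88T]: ω = 5118.1250×42/88 = 2442.7415 rpm, dir flips to +; running = +2442.7415
Stage 3 [37T→37T]: ω = 2442.7415×37/37 = 2442.7415 rpm, dir flips to −; running = −2442.7415
Stage 4 [71T→20T]: ω = 2442.7415×71/20 = 8671.7322 rpm, dir flips to +; running = +8671.7322
Stage 5 [87T→60T]: ω = 8671.7322×87/60 = 12574.0118 rpm, dir flips to −; running = −12574.0118
Stage 6 [32T→54T]: ω = 12574.0118×32/54 = 7451.2662 rpm, dir flips to +; running = +7451.2662

+7451.2662 rpm (same as input, |ω| = 7451.2662 rpm)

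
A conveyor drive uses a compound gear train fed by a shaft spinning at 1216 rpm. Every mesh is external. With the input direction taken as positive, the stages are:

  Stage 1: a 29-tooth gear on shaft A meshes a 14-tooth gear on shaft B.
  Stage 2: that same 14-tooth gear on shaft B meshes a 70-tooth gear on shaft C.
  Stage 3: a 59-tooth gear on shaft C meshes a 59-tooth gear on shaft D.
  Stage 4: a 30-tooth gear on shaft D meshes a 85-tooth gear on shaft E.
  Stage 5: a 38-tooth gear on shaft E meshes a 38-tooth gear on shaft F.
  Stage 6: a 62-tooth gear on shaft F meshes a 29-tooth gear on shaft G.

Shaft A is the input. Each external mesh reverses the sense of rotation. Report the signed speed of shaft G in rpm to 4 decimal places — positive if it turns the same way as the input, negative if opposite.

Stage 1 [29T→14T]: ω = 1216.0000×29/14 = 2518.8571 rpm, dir flips to −; running = −2518.8571
Stage 2 [14T→70T]: ω = 2518.8571×14/70 = 503.7714 rpm, dir flips to +; running = +503.7714
Stage 3 [59T→59T]: ω = 503.7714×59/59 = 503.7714 rpm, dir flips to −; running = −503.7714
Stage 4 [30T→85T]: ω = 503.7714×30/85 = 177.8017 rpm, dir flips to +; running = +177.8017
Stage 5 [38T→38T]: ω = 177.8017×38/38 = 177.8017 rpm, dir flips to −; running = −177.8017
Stage 6 [62T→29T]: ω = 177.8017×62/29 = 380.1277 rpm, dir flips to +; running = +380.1277

+380.1277 rpm (same as input, |ω| = 380.1277 rpm)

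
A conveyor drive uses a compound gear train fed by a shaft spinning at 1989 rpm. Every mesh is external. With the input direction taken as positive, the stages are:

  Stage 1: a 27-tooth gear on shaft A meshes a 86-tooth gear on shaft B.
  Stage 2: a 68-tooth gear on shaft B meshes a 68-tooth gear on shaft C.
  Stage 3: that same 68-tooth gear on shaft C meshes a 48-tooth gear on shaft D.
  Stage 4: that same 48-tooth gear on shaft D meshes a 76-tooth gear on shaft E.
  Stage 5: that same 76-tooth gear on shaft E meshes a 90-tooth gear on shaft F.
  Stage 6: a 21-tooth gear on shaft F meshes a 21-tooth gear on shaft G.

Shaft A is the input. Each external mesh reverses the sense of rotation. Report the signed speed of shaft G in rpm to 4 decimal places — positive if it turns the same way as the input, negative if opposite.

+471.8093 rpm (same as input, |ω| = 471.8093 rpm)

Stage 1 [27T→86T]: ω = 1989.0000×27/86 = 624.4535 rpm, dir flips to −; running = −624.4535
Stage 2 [68T→68T]: ω = 624.4535×68/68 = 624.4535 rpm, dir flips to +; running = +624.4535
Stage 3 [68T→48T]: ω = 624.4535×68/48 = 884.6424 rpm, dir flips to −; running = −884.6424
Stage 4 [48T→76T]: ω = 884.6424×48/76 = 558.7215 rpm, dir flips to +; running = +558.7215
Stage 5 [76T→90T]: ω = 558.7215×76/90 = 471.8093 rpm, dir flips to −; running = −471.8093
Stage 6 [21T→21T]: ω = 471.8093×21/21 = 471.8093 rpm, dir flips to +; running = +471.8093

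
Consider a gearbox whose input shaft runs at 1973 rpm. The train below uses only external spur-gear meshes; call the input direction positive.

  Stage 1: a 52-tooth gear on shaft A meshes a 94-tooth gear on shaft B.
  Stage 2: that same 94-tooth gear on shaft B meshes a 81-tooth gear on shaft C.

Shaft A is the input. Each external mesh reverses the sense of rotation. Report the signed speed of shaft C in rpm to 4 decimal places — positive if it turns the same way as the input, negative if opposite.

Stage 1 [52T→94T]: ω = 1973.0000×52/94 = 1091.4468 rpm, dir flips to −; running = −1091.4468
Stage 2 [94T→81T]: ω = 1091.4468×94/81 = 1266.6173 rpm, dir flips to +; running = +1266.6173

+1266.6173 rpm (same as input, |ω| = 1266.6173 rpm)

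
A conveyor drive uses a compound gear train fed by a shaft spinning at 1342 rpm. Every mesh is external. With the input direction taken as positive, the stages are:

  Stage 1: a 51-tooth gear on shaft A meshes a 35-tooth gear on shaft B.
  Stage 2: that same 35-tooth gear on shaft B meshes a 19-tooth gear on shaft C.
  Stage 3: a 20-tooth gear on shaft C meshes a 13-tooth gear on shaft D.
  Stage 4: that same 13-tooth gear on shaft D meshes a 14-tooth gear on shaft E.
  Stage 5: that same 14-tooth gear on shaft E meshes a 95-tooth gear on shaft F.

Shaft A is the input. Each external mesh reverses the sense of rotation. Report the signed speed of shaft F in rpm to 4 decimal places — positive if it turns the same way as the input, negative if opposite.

-758.3601 rpm (opposite to input, |ω| = 758.3601 rpm)

Stage 1 [51T→35T]: ω = 1342.0000×51/35 = 1955.4857 rpm, dir flips to −; running = −1955.4857
Stage 2 [35T→19T]: ω = 1955.4857×35/19 = 3602.2105 rpm, dir flips to +; running = +3602.2105
Stage 3 [20T→13T]: ω = 3602.2105×20/13 = 5541.8623 rpm, dir flips to −; running = −5541.8623
Stage 4 [13T→14T]: ω = 5541.8623×13/14 = 5146.0150 rpm, dir flips to +; running = +5146.0150
Stage 5 [14T→95T]: ω = 5146.0150×14/95 = 758.3601 rpm, dir flips to −; running = −758.3601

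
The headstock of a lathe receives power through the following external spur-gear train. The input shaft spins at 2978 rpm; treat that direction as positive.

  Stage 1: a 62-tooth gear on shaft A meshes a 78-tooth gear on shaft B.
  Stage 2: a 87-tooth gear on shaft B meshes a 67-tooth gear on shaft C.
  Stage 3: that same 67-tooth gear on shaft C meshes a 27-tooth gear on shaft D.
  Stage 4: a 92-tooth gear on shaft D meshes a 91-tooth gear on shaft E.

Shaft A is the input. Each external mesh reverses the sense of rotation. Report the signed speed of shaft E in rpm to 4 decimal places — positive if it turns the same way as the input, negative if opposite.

Stage 1 [62T→78T]: ω = 2978.0000×62/78 = 2367.1282 rpm, dir flips to −; running = −2367.1282
Stage 2 [87T→67T]: ω = 2367.1282×87/67 = 3073.7336 rpm, dir flips to +; running = +3073.7336
Stage 3 [67T→27T]: ω = 3073.7336×67/27 = 7627.4131 rpm, dir flips to −; running = −7627.4131
Stage 4 [92T→91T]: ω = 7627.4131×92/91 = 7711.2308 rpm, dir flips to +; running = +7711.2308

+7711.2308 rpm (same as input, |ω| = 7711.2308 rpm)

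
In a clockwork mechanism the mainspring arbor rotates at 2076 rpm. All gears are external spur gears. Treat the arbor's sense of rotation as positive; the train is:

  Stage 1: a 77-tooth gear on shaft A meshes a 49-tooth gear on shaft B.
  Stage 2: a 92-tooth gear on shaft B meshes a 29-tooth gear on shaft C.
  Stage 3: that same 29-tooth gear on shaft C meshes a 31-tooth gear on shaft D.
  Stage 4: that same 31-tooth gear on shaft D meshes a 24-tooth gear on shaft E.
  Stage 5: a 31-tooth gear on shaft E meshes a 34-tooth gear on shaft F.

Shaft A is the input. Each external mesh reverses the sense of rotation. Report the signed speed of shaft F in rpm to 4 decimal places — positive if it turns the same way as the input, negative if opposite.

-11402.0084 rpm (opposite to input, |ω| = 11402.0084 rpm)

Stage 1 [77T→49T]: ω = 2076.0000×77/49 = 3262.2857 rpm, dir flips to −; running = −3262.2857
Stage 2 [92T→29T]: ω = 3262.2857×92/29 = 10349.3202 rpm, dir flips to +; running = +10349.3202
Stage 3 [29T→31T]: ω = 10349.3202×29/31 = 9681.6221 rpm, dir flips to −; running = −9681.6221
Stage 4 [31T→24T]: ω = 9681.6221×31/24 = 12505.4286 rpm, dir flips to +; running = +12505.4286
Stage 5 [31T→34T]: ω = 12505.4286×31/34 = 11402.0084 rpm, dir flips to −; running = −11402.0084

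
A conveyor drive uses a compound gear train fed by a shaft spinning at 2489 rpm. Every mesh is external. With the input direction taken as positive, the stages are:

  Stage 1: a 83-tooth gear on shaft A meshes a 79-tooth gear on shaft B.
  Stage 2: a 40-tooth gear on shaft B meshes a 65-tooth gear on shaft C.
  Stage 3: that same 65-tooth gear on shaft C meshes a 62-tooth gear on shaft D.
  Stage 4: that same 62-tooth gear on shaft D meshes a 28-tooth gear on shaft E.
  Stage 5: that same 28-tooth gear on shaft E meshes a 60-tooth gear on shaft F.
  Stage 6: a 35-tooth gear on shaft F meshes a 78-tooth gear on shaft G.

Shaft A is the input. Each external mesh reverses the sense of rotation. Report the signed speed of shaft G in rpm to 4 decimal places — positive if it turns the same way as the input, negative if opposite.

Stage 1 [83T→79T]: ω = 2489.0000×83/79 = 2615.0253 rpm, dir flips to −; running = −2615.0253
Stage 2 [40T→65T]: ω = 2615.0253×40/65 = 1609.2463 rpm, dir flips to +; running = +1609.2463
Stage 3 [65T→62T]: ω = 1609.2463×65/62 = 1687.1131 rpm, dir flips to −; running = −1687.1131
Stage 4 [62T→28T]: ω = 1687.1131×62/28 = 3735.7505 rpm, dir flips to +; running = +3735.7505
Stage 5 [28T→60T]: ω = 3735.7505×28/60 = 1743.3502 rpm, dir flips to −; running = −1743.3502
Stage 6 [35T→78T]: ω = 1743.3502×35/78 = 782.2725 rpm, dir flips to +; running = +782.2725

+782.2725 rpm (same as input, |ω| = 782.2725 rpm)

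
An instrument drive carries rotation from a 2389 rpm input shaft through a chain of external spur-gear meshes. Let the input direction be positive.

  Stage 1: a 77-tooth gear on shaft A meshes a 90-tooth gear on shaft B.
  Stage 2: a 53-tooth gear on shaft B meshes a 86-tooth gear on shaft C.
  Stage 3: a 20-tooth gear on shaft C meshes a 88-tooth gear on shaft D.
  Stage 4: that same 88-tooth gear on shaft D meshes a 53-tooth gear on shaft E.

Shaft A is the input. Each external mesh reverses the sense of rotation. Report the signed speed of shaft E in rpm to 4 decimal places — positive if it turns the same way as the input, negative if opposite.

Stage 1 [77T→90T]: ω = 2389.0000×77/90 = 2043.9222 rpm, dir flips to −; running = −2043.9222
Stage 2 [53T→86T]: ω = 2043.9222×53/86 = 1259.6265 rpm, dir flips to +; running = +1259.6265
Stage 3 [20T→88T]: ω = 1259.6265×20/88 = 286.2787 rpm, dir flips to −; running = −286.2787
Stage 4 [88T→53T]: ω = 286.2787×88/53 = 475.3307 rpm, dir flips to +; running = +475.3307

+475.3307 rpm (same as input, |ω| = 475.3307 rpm)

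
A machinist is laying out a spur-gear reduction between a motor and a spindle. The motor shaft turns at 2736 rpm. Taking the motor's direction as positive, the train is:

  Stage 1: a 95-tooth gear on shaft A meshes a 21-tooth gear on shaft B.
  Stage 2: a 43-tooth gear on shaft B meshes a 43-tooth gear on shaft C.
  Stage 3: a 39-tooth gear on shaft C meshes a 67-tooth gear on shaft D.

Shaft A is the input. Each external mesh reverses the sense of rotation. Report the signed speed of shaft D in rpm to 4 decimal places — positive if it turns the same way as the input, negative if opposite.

-7204.6055 rpm (opposite to input, |ω| = 7204.6055 rpm)

Stage 1 [95T→21T]: ω = 2736.0000×95/21 = 12377.1429 rpm, dir flips to −; running = −12377.1429
Stage 2 [43T→43T]: ω = 12377.1429×43/43 = 12377.1429 rpm, dir flips to +; running = +12377.1429
Stage 3 [39T→67T]: ω = 12377.1429×39/67 = 7204.6055 rpm, dir flips to −; running = −7204.6055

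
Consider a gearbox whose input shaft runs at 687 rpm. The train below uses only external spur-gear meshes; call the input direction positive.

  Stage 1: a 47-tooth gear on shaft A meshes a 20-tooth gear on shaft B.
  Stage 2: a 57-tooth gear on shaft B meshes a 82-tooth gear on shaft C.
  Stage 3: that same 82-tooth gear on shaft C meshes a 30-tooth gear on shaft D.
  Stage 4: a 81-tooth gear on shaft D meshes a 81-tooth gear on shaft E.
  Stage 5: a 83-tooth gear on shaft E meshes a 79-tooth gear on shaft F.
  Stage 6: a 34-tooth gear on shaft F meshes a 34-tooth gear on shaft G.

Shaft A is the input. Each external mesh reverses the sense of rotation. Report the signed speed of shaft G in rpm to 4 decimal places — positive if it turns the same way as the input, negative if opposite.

Stage 1 [47T→20T]: ω = 687.0000×47/20 = 1614.4500 rpm, dir flips to −; running = −1614.4500
Stage 2 [57T→82T]: ω = 1614.4500×57/82 = 1122.2396 rpm, dir flips to +; running = +1122.2396
Stage 3 [82T→30T]: ω = 1122.2396×82/30 = 3067.4550 rpm, dir flips to −; running = −3067.4550
Stage 4 [81T→81T]: ω = 3067.4550×81/81 = 3067.4550 rpm, dir flips to +; running = +3067.4550
Stage 5 [83T→79T]: ω = 3067.4550×83/79 = 3222.7692 rpm, dir flips to −; running = −3222.7692
Stage 6 [34T→34T]: ω = 3222.7692×34/34 = 3222.7692 rpm, dir flips to +; running = +3222.7692

+3222.7692 rpm (same as input, |ω| = 3222.7692 rpm)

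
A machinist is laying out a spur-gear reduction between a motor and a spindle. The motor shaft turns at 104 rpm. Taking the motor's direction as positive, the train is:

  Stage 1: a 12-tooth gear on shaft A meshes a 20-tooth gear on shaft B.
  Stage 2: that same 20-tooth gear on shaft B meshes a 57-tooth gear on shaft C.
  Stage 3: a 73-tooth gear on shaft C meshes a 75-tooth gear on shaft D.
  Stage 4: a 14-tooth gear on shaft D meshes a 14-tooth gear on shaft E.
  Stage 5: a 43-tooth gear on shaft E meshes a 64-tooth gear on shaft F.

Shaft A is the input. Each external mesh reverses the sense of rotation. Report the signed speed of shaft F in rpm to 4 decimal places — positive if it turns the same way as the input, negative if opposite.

-14.3182 rpm (opposite to input, |ω| = 14.3182 rpm)

Stage 1 [12T→20T]: ω = 104.0000×12/20 = 62.4000 rpm, dir flips to −; running = −62.4000
Stage 2 [20T→57T]: ω = 62.4000×20/57 = 21.8947 rpm, dir flips to +; running = +21.8947
Stage 3 [73T→75T]: ω = 21.8947×73/75 = 21.3109 rpm, dir flips to −; running = −21.3109
Stage 4 [14T→14T]: ω = 21.3109×14/14 = 21.3109 rpm, dir flips to +; running = +21.3109
Stage 5 [43T→64T]: ω = 21.3109×43/64 = 14.3182 rpm, dir flips to −; running = −14.3182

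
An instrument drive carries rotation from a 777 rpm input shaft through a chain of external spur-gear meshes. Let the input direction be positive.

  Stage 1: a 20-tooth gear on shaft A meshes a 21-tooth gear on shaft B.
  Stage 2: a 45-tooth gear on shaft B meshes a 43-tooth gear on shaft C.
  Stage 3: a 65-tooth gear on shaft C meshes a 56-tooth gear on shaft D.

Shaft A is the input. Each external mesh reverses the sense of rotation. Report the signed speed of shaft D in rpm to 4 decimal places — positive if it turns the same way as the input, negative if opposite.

-898.8787 rpm (opposite to input, |ω| = 898.8787 rpm)

Stage 1 [20T→21T]: ω = 777.0000×20/21 = 740.0000 rpm, dir flips to −; running = −740.0000
Stage 2 [45T→43T]: ω = 740.0000×45/43 = 774.4186 rpm, dir flips to +; running = +774.4186
Stage 3 [65T→56T]: ω = 774.4186×65/56 = 898.8787 rpm, dir flips to −; running = −898.8787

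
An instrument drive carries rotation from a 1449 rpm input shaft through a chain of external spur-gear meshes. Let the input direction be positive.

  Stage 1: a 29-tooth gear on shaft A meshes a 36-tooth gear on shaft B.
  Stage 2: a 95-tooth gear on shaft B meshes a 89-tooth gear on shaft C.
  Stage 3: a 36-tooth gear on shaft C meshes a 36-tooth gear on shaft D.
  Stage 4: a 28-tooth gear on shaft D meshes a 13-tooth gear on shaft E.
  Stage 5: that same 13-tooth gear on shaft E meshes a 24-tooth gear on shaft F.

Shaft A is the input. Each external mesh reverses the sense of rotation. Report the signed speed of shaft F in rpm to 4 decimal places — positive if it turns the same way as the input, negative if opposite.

-1453.5978 rpm (opposite to input, |ω| = 1453.5978 rpm)

Stage 1 [29T→36T]: ω = 1449.0000×29/36 = 1167.2500 rpm, dir flips to −; running = −1167.2500
Stage 2 [95T→89T]: ω = 1167.2500×95/89 = 1245.9410 rpm, dir flips to +; running = +1245.9410
Stage 3 [36T→36T]: ω = 1245.9410×36/36 = 1245.9410 rpm, dir flips to −; running = −1245.9410
Stage 4 [28T→13T]: ω = 1245.9410×28/13 = 2683.5653 rpm, dir flips to +; running = +2683.5653
Stage 5 [13T→24T]: ω = 2683.5653×13/24 = 1453.5978 rpm, dir flips to −; running = −1453.5978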